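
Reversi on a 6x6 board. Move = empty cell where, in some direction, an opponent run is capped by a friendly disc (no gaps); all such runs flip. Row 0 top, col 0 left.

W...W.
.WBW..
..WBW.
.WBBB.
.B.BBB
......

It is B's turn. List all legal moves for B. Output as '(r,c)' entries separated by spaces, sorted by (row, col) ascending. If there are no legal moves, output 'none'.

(0,1): no bracket -> illegal
(0,2): no bracket -> illegal
(0,3): flips 1 -> legal
(0,5): no bracket -> illegal
(1,0): flips 1 -> legal
(1,4): flips 2 -> legal
(1,5): flips 1 -> legal
(2,0): no bracket -> illegal
(2,1): flips 2 -> legal
(2,5): flips 1 -> legal
(3,0): flips 1 -> legal
(3,5): no bracket -> illegal
(4,0): no bracket -> illegal
(4,2): no bracket -> illegal

Answer: (0,3) (1,0) (1,4) (1,5) (2,1) (2,5) (3,0)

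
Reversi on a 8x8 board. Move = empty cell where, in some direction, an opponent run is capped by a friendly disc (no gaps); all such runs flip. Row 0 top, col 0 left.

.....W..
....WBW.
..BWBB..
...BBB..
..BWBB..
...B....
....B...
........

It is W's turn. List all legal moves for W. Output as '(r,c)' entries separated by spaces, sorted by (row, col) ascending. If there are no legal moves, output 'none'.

(0,4): no bracket -> illegal
(0,6): no bracket -> illegal
(1,1): no bracket -> illegal
(1,2): no bracket -> illegal
(1,3): no bracket -> illegal
(2,1): flips 1 -> legal
(2,6): flips 2 -> legal
(3,1): no bracket -> illegal
(3,2): no bracket -> illegal
(3,6): flips 1 -> legal
(4,1): flips 1 -> legal
(4,6): flips 2 -> legal
(5,1): no bracket -> illegal
(5,2): no bracket -> illegal
(5,4): flips 3 -> legal
(5,5): flips 4 -> legal
(5,6): flips 2 -> legal
(6,2): no bracket -> illegal
(6,3): flips 1 -> legal
(6,5): no bracket -> illegal
(7,3): no bracket -> illegal
(7,4): no bracket -> illegal
(7,5): no bracket -> illegal

Answer: (2,1) (2,6) (3,6) (4,1) (4,6) (5,4) (5,5) (5,6) (6,3)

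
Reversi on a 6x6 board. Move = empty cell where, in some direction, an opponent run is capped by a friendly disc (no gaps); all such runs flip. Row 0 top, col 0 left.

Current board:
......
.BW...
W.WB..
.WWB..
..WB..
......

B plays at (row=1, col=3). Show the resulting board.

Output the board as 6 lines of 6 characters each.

Answer: ......
.BBB..
W.WB..
.WWB..
..WB..
......

Derivation:
Place B at (1,3); scan 8 dirs for brackets.
Dir NW: first cell '.' (not opp) -> no flip
Dir N: first cell '.' (not opp) -> no flip
Dir NE: first cell '.' (not opp) -> no flip
Dir W: opp run (1,2) capped by B -> flip
Dir E: first cell '.' (not opp) -> no flip
Dir SW: opp run (2,2) (3,1), next='.' -> no flip
Dir S: first cell 'B' (not opp) -> no flip
Dir SE: first cell '.' (not opp) -> no flip
All flips: (1,2)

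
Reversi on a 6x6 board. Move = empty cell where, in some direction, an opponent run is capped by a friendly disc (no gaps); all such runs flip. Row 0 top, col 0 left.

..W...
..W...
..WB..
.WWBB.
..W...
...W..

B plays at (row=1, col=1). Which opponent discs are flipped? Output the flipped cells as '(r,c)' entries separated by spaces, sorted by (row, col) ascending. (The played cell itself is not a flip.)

Answer: (2,2)

Derivation:
Dir NW: first cell '.' (not opp) -> no flip
Dir N: first cell '.' (not opp) -> no flip
Dir NE: opp run (0,2), next=edge -> no flip
Dir W: first cell '.' (not opp) -> no flip
Dir E: opp run (1,2), next='.' -> no flip
Dir SW: first cell '.' (not opp) -> no flip
Dir S: first cell '.' (not opp) -> no flip
Dir SE: opp run (2,2) capped by B -> flip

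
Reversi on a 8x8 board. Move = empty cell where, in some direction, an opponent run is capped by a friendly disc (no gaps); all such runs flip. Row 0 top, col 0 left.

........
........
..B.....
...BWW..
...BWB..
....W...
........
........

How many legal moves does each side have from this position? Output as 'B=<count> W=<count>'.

Answer: B=6 W=8

Derivation:
-- B to move --
(2,3): flips 1 -> legal
(2,4): no bracket -> illegal
(2,5): flips 2 -> legal
(2,6): no bracket -> illegal
(3,6): flips 2 -> legal
(4,6): no bracket -> illegal
(5,3): no bracket -> illegal
(5,5): flips 1 -> legal
(6,3): flips 1 -> legal
(6,4): no bracket -> illegal
(6,5): flips 1 -> legal
B mobility = 6
-- W to move --
(1,1): flips 2 -> legal
(1,2): no bracket -> illegal
(1,3): no bracket -> illegal
(2,1): no bracket -> illegal
(2,3): no bracket -> illegal
(2,4): no bracket -> illegal
(3,1): no bracket -> illegal
(3,2): flips 2 -> legal
(3,6): flips 1 -> legal
(4,2): flips 1 -> legal
(4,6): flips 1 -> legal
(5,2): flips 1 -> legal
(5,3): no bracket -> illegal
(5,5): flips 1 -> legal
(5,6): flips 1 -> legal
W mobility = 8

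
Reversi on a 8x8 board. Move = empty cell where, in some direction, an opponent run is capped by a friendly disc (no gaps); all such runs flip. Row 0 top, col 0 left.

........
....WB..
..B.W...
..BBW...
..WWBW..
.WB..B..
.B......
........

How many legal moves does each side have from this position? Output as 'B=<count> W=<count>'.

Answer: B=10 W=12

Derivation:
-- B to move --
(0,3): no bracket -> illegal
(0,4): flips 3 -> legal
(0,5): no bracket -> illegal
(1,3): flips 1 -> legal
(2,3): no bracket -> illegal
(2,5): flips 2 -> legal
(3,1): no bracket -> illegal
(3,5): flips 2 -> legal
(3,6): no bracket -> illegal
(4,0): no bracket -> illegal
(4,1): flips 3 -> legal
(4,6): flips 1 -> legal
(5,0): flips 1 -> legal
(5,3): flips 1 -> legal
(5,4): flips 1 -> legal
(5,6): no bracket -> illegal
(6,0): flips 2 -> legal
(6,2): no bracket -> illegal
B mobility = 10
-- W to move --
(0,4): no bracket -> illegal
(0,5): no bracket -> illegal
(0,6): flips 1 -> legal
(1,1): no bracket -> illegal
(1,2): flips 2 -> legal
(1,3): no bracket -> illegal
(1,6): flips 1 -> legal
(2,1): flips 1 -> legal
(2,3): flips 1 -> legal
(2,5): no bracket -> illegal
(2,6): no bracket -> illegal
(3,1): flips 2 -> legal
(3,5): no bracket -> illegal
(4,1): no bracket -> illegal
(4,6): no bracket -> illegal
(5,0): no bracket -> illegal
(5,3): flips 1 -> legal
(5,4): flips 1 -> legal
(5,6): no bracket -> illegal
(6,0): no bracket -> illegal
(6,2): flips 1 -> legal
(6,3): no bracket -> illegal
(6,4): no bracket -> illegal
(6,5): flips 1 -> legal
(6,6): no bracket -> illegal
(7,0): flips 2 -> legal
(7,1): flips 1 -> legal
(7,2): no bracket -> illegal
W mobility = 12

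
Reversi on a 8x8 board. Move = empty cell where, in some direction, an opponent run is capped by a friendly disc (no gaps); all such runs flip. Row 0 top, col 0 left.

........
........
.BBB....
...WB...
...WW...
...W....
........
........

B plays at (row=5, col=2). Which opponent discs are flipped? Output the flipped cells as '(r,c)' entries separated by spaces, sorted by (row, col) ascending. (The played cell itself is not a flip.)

Answer: (4,3)

Derivation:
Dir NW: first cell '.' (not opp) -> no flip
Dir N: first cell '.' (not opp) -> no flip
Dir NE: opp run (4,3) capped by B -> flip
Dir W: first cell '.' (not opp) -> no flip
Dir E: opp run (5,3), next='.' -> no flip
Dir SW: first cell '.' (not opp) -> no flip
Dir S: first cell '.' (not opp) -> no flip
Dir SE: first cell '.' (not opp) -> no flip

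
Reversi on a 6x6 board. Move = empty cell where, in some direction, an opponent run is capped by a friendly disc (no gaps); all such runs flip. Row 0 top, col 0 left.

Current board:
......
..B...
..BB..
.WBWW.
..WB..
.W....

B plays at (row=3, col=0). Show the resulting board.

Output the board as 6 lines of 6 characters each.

Answer: ......
..B...
..BB..
BBBWW.
..WB..
.W....

Derivation:
Place B at (3,0); scan 8 dirs for brackets.
Dir NW: edge -> no flip
Dir N: first cell '.' (not opp) -> no flip
Dir NE: first cell '.' (not opp) -> no flip
Dir W: edge -> no flip
Dir E: opp run (3,1) capped by B -> flip
Dir SW: edge -> no flip
Dir S: first cell '.' (not opp) -> no flip
Dir SE: first cell '.' (not opp) -> no flip
All flips: (3,1)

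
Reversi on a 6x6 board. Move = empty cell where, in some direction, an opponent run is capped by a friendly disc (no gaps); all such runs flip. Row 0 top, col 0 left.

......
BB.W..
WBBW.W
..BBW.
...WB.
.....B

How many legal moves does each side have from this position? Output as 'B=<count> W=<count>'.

Answer: B=9 W=6

Derivation:
-- B to move --
(0,2): no bracket -> illegal
(0,3): flips 2 -> legal
(0,4): flips 1 -> legal
(1,2): no bracket -> illegal
(1,4): flips 1 -> legal
(1,5): no bracket -> illegal
(2,4): flips 2 -> legal
(3,0): flips 1 -> legal
(3,1): no bracket -> illegal
(3,5): flips 1 -> legal
(4,2): flips 1 -> legal
(4,5): no bracket -> illegal
(5,2): no bracket -> illegal
(5,3): flips 1 -> legal
(5,4): flips 1 -> legal
B mobility = 9
-- W to move --
(0,0): flips 1 -> legal
(0,1): no bracket -> illegal
(0,2): flips 1 -> legal
(1,2): no bracket -> illegal
(2,4): no bracket -> illegal
(3,0): no bracket -> illegal
(3,1): flips 3 -> legal
(3,5): no bracket -> illegal
(4,1): flips 1 -> legal
(4,2): no bracket -> illegal
(4,5): flips 1 -> legal
(5,3): no bracket -> illegal
(5,4): flips 1 -> legal
W mobility = 6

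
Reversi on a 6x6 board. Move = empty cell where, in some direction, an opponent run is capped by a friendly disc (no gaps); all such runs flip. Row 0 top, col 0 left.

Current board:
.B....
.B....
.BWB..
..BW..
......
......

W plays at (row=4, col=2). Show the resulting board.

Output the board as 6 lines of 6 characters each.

Place W at (4,2); scan 8 dirs for brackets.
Dir NW: first cell '.' (not opp) -> no flip
Dir N: opp run (3,2) capped by W -> flip
Dir NE: first cell 'W' (not opp) -> no flip
Dir W: first cell '.' (not opp) -> no flip
Dir E: first cell '.' (not opp) -> no flip
Dir SW: first cell '.' (not opp) -> no flip
Dir S: first cell '.' (not opp) -> no flip
Dir SE: first cell '.' (not opp) -> no flip
All flips: (3,2)

Answer: .B....
.B....
.BWB..
..WW..
..W...
......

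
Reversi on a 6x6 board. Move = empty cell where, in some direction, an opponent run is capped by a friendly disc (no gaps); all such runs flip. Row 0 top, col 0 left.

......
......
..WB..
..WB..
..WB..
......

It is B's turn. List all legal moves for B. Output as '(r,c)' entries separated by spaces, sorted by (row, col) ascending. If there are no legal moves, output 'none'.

(1,1): flips 1 -> legal
(1,2): no bracket -> illegal
(1,3): no bracket -> illegal
(2,1): flips 2 -> legal
(3,1): flips 1 -> legal
(4,1): flips 2 -> legal
(5,1): flips 1 -> legal
(5,2): no bracket -> illegal
(5,3): no bracket -> illegal

Answer: (1,1) (2,1) (3,1) (4,1) (5,1)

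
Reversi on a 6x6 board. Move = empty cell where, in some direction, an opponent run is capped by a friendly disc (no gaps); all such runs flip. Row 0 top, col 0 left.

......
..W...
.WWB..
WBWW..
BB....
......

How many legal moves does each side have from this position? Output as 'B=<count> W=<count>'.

Answer: B=6 W=7

Derivation:
-- B to move --
(0,1): flips 1 -> legal
(0,2): no bracket -> illegal
(0,3): no bracket -> illegal
(1,0): no bracket -> illegal
(1,1): flips 1 -> legal
(1,3): flips 1 -> legal
(2,0): flips 3 -> legal
(2,4): no bracket -> illegal
(3,4): flips 2 -> legal
(4,2): no bracket -> illegal
(4,3): flips 1 -> legal
(4,4): no bracket -> illegal
B mobility = 6
-- W to move --
(1,3): flips 1 -> legal
(1,4): flips 1 -> legal
(2,0): no bracket -> illegal
(2,4): flips 1 -> legal
(3,4): flips 1 -> legal
(4,2): no bracket -> illegal
(5,0): flips 2 -> legal
(5,1): flips 2 -> legal
(5,2): flips 1 -> legal
W mobility = 7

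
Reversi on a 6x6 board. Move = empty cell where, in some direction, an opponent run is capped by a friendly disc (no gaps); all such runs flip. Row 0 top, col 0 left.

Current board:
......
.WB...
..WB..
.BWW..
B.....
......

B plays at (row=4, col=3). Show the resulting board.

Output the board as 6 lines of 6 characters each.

Answer: ......
.WB...
..WB..
.BWB..
B..B..
......

Derivation:
Place B at (4,3); scan 8 dirs for brackets.
Dir NW: opp run (3,2), next='.' -> no flip
Dir N: opp run (3,3) capped by B -> flip
Dir NE: first cell '.' (not opp) -> no flip
Dir W: first cell '.' (not opp) -> no flip
Dir E: first cell '.' (not opp) -> no flip
Dir SW: first cell '.' (not opp) -> no flip
Dir S: first cell '.' (not opp) -> no flip
Dir SE: first cell '.' (not opp) -> no flip
All flips: (3,3)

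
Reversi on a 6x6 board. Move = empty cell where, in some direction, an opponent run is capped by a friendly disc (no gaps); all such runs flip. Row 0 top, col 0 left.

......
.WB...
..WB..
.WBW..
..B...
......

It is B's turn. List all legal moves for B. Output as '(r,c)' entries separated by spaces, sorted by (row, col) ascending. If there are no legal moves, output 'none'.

(0,0): no bracket -> illegal
(0,1): no bracket -> illegal
(0,2): no bracket -> illegal
(1,0): flips 1 -> legal
(1,3): no bracket -> illegal
(2,0): flips 1 -> legal
(2,1): flips 1 -> legal
(2,4): flips 1 -> legal
(3,0): flips 1 -> legal
(3,4): flips 1 -> legal
(4,0): no bracket -> illegal
(4,1): no bracket -> illegal
(4,3): flips 1 -> legal
(4,4): no bracket -> illegal

Answer: (1,0) (2,0) (2,1) (2,4) (3,0) (3,4) (4,3)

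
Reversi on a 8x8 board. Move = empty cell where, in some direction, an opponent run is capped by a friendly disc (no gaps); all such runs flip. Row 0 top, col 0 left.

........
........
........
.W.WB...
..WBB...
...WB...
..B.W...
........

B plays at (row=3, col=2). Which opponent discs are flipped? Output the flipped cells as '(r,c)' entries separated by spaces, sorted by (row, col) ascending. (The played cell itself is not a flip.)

Dir NW: first cell '.' (not opp) -> no flip
Dir N: first cell '.' (not opp) -> no flip
Dir NE: first cell '.' (not opp) -> no flip
Dir W: opp run (3,1), next='.' -> no flip
Dir E: opp run (3,3) capped by B -> flip
Dir SW: first cell '.' (not opp) -> no flip
Dir S: opp run (4,2), next='.' -> no flip
Dir SE: first cell 'B' (not opp) -> no flip

Answer: (3,3)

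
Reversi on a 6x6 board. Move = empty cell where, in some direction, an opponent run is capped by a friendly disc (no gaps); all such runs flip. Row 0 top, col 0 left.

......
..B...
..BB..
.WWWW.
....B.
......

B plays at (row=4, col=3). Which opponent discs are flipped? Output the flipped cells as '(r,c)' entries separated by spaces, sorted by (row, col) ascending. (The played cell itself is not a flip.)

Answer: (3,3)

Derivation:
Dir NW: opp run (3,2), next='.' -> no flip
Dir N: opp run (3,3) capped by B -> flip
Dir NE: opp run (3,4), next='.' -> no flip
Dir W: first cell '.' (not opp) -> no flip
Dir E: first cell 'B' (not opp) -> no flip
Dir SW: first cell '.' (not opp) -> no flip
Dir S: first cell '.' (not opp) -> no flip
Dir SE: first cell '.' (not opp) -> no flip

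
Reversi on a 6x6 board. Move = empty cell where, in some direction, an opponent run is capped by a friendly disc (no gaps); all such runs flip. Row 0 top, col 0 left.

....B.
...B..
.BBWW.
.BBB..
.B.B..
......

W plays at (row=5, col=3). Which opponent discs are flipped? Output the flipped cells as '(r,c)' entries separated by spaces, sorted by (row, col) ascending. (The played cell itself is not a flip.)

Dir NW: first cell '.' (not opp) -> no flip
Dir N: opp run (4,3) (3,3) capped by W -> flip
Dir NE: first cell '.' (not opp) -> no flip
Dir W: first cell '.' (not opp) -> no flip
Dir E: first cell '.' (not opp) -> no flip
Dir SW: edge -> no flip
Dir S: edge -> no flip
Dir SE: edge -> no flip

Answer: (3,3) (4,3)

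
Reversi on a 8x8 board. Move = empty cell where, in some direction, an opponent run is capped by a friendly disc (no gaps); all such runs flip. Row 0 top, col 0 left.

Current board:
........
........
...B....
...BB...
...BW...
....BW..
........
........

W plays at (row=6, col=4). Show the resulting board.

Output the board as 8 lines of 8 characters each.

Answer: ........
........
...B....
...BB...
...BW...
....WW..
....W...
........

Derivation:
Place W at (6,4); scan 8 dirs for brackets.
Dir NW: first cell '.' (not opp) -> no flip
Dir N: opp run (5,4) capped by W -> flip
Dir NE: first cell 'W' (not opp) -> no flip
Dir W: first cell '.' (not opp) -> no flip
Dir E: first cell '.' (not opp) -> no flip
Dir SW: first cell '.' (not opp) -> no flip
Dir S: first cell '.' (not opp) -> no flip
Dir SE: first cell '.' (not opp) -> no flip
All flips: (5,4)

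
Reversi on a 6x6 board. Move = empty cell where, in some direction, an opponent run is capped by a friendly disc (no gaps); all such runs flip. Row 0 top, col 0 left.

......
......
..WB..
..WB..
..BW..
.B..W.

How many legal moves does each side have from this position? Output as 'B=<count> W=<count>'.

-- B to move --
(1,1): flips 1 -> legal
(1,2): flips 2 -> legal
(1,3): no bracket -> illegal
(2,1): flips 1 -> legal
(3,1): flips 1 -> legal
(3,4): no bracket -> illegal
(4,1): flips 1 -> legal
(4,4): flips 1 -> legal
(4,5): no bracket -> illegal
(5,2): no bracket -> illegal
(5,3): flips 1 -> legal
(5,5): no bracket -> illegal
B mobility = 7
-- W to move --
(1,2): no bracket -> illegal
(1,3): flips 2 -> legal
(1,4): flips 1 -> legal
(2,4): flips 1 -> legal
(3,1): no bracket -> illegal
(3,4): flips 1 -> legal
(4,0): no bracket -> illegal
(4,1): flips 1 -> legal
(4,4): flips 1 -> legal
(5,0): no bracket -> illegal
(5,2): flips 1 -> legal
(5,3): no bracket -> illegal
W mobility = 7

Answer: B=7 W=7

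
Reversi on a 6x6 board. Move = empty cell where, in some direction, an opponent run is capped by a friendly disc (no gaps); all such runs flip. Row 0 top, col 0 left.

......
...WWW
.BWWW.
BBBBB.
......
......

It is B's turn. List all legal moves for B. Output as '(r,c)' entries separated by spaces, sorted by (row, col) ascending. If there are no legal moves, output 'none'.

(0,2): no bracket -> illegal
(0,3): flips 2 -> legal
(0,4): flips 4 -> legal
(0,5): flips 2 -> legal
(1,1): flips 1 -> legal
(1,2): flips 2 -> legal
(2,5): flips 3 -> legal
(3,5): no bracket -> illegal

Answer: (0,3) (0,4) (0,5) (1,1) (1,2) (2,5)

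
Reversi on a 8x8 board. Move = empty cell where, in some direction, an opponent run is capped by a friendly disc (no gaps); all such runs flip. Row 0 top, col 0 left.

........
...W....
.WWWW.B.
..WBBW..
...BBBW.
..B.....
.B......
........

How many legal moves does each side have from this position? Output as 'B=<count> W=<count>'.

-- B to move --
(0,2): no bracket -> illegal
(0,3): flips 2 -> legal
(0,4): no bracket -> illegal
(1,0): flips 2 -> legal
(1,1): flips 1 -> legal
(1,2): flips 1 -> legal
(1,4): flips 1 -> legal
(1,5): flips 1 -> legal
(2,0): no bracket -> illegal
(2,5): flips 1 -> legal
(3,0): no bracket -> illegal
(3,1): flips 1 -> legal
(3,6): flips 1 -> legal
(3,7): no bracket -> illegal
(4,1): no bracket -> illegal
(4,2): no bracket -> illegal
(4,7): flips 1 -> legal
(5,5): no bracket -> illegal
(5,6): no bracket -> illegal
(5,7): no bracket -> illegal
B mobility = 10
-- W to move --
(1,5): no bracket -> illegal
(1,6): no bracket -> illegal
(1,7): flips 1 -> legal
(2,5): no bracket -> illegal
(2,7): no bracket -> illegal
(3,6): no bracket -> illegal
(3,7): no bracket -> illegal
(4,1): no bracket -> illegal
(4,2): flips 4 -> legal
(5,0): no bracket -> illegal
(5,1): no bracket -> illegal
(5,3): flips 3 -> legal
(5,4): flips 3 -> legal
(5,5): flips 3 -> legal
(5,6): flips 2 -> legal
(6,0): no bracket -> illegal
(6,2): no bracket -> illegal
(6,3): no bracket -> illegal
(7,0): no bracket -> illegal
(7,1): no bracket -> illegal
(7,2): no bracket -> illegal
W mobility = 6

Answer: B=10 W=6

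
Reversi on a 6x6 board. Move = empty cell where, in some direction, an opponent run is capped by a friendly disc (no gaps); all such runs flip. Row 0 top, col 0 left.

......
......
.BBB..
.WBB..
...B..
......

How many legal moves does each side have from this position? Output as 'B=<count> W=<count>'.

-- B to move --
(2,0): no bracket -> illegal
(3,0): flips 1 -> legal
(4,0): flips 1 -> legal
(4,1): flips 1 -> legal
(4,2): no bracket -> illegal
B mobility = 3
-- W to move --
(1,0): no bracket -> illegal
(1,1): flips 1 -> legal
(1,2): no bracket -> illegal
(1,3): flips 1 -> legal
(1,4): no bracket -> illegal
(2,0): no bracket -> illegal
(2,4): no bracket -> illegal
(3,0): no bracket -> illegal
(3,4): flips 2 -> legal
(4,1): no bracket -> illegal
(4,2): no bracket -> illegal
(4,4): no bracket -> illegal
(5,2): no bracket -> illegal
(5,3): no bracket -> illegal
(5,4): no bracket -> illegal
W mobility = 3

Answer: B=3 W=3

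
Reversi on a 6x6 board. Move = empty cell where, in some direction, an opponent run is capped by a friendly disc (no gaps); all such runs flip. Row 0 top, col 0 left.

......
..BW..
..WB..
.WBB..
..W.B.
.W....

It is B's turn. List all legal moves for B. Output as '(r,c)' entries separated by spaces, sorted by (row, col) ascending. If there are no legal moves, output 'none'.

(0,2): no bracket -> illegal
(0,3): flips 1 -> legal
(0,4): no bracket -> illegal
(1,1): flips 1 -> legal
(1,4): flips 1 -> legal
(2,0): no bracket -> illegal
(2,1): flips 1 -> legal
(2,4): no bracket -> illegal
(3,0): flips 1 -> legal
(4,0): no bracket -> illegal
(4,1): no bracket -> illegal
(4,3): no bracket -> illegal
(5,0): no bracket -> illegal
(5,2): flips 1 -> legal
(5,3): no bracket -> illegal

Answer: (0,3) (1,1) (1,4) (2,1) (3,0) (5,2)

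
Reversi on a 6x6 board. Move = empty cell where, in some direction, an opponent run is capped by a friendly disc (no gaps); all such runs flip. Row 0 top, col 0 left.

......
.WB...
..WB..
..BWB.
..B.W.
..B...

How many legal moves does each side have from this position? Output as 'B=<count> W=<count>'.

-- B to move --
(0,0): no bracket -> illegal
(0,1): no bracket -> illegal
(0,2): no bracket -> illegal
(1,0): flips 1 -> legal
(1,3): no bracket -> illegal
(2,0): no bracket -> illegal
(2,1): flips 1 -> legal
(2,4): flips 1 -> legal
(3,1): no bracket -> illegal
(3,5): no bracket -> illegal
(4,3): flips 1 -> legal
(4,5): no bracket -> illegal
(5,3): no bracket -> illegal
(5,4): flips 1 -> legal
(5,5): no bracket -> illegal
B mobility = 5
-- W to move --
(0,1): no bracket -> illegal
(0,2): flips 1 -> legal
(0,3): no bracket -> illegal
(1,3): flips 2 -> legal
(1,4): no bracket -> illegal
(2,1): no bracket -> illegal
(2,4): flips 2 -> legal
(2,5): no bracket -> illegal
(3,1): flips 1 -> legal
(3,5): flips 1 -> legal
(4,1): no bracket -> illegal
(4,3): no bracket -> illegal
(4,5): no bracket -> illegal
(5,1): flips 1 -> legal
(5,3): no bracket -> illegal
W mobility = 6

Answer: B=5 W=6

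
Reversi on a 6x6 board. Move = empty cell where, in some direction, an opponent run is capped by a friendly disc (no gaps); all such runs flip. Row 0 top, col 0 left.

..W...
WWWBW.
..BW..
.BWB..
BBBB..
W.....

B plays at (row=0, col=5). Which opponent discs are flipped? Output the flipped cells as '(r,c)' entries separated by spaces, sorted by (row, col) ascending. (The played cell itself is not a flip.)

Dir NW: edge -> no flip
Dir N: edge -> no flip
Dir NE: edge -> no flip
Dir W: first cell '.' (not opp) -> no flip
Dir E: edge -> no flip
Dir SW: opp run (1,4) (2,3) (3,2) capped by B -> flip
Dir S: first cell '.' (not opp) -> no flip
Dir SE: edge -> no flip

Answer: (1,4) (2,3) (3,2)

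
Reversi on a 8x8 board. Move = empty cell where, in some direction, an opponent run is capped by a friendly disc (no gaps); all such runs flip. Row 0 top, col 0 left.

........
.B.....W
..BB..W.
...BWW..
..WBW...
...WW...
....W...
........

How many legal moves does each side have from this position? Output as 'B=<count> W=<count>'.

Answer: B=8 W=6

Derivation:
-- B to move --
(0,6): no bracket -> illegal
(0,7): no bracket -> illegal
(1,5): no bracket -> illegal
(1,6): no bracket -> illegal
(2,4): no bracket -> illegal
(2,5): flips 1 -> legal
(2,7): no bracket -> illegal
(3,1): no bracket -> illegal
(3,2): no bracket -> illegal
(3,6): flips 2 -> legal
(3,7): no bracket -> illegal
(4,1): flips 1 -> legal
(4,5): flips 2 -> legal
(4,6): no bracket -> illegal
(5,1): flips 1 -> legal
(5,2): no bracket -> illegal
(5,5): flips 1 -> legal
(6,2): no bracket -> illegal
(6,3): flips 1 -> legal
(6,5): flips 1 -> legal
(7,3): no bracket -> illegal
(7,4): no bracket -> illegal
(7,5): no bracket -> illegal
B mobility = 8
-- W to move --
(0,0): flips 3 -> legal
(0,1): no bracket -> illegal
(0,2): no bracket -> illegal
(1,0): no bracket -> illegal
(1,2): flips 1 -> legal
(1,3): flips 3 -> legal
(1,4): no bracket -> illegal
(2,0): no bracket -> illegal
(2,1): no bracket -> illegal
(2,4): flips 1 -> legal
(3,1): no bracket -> illegal
(3,2): flips 2 -> legal
(5,2): flips 1 -> legal
W mobility = 6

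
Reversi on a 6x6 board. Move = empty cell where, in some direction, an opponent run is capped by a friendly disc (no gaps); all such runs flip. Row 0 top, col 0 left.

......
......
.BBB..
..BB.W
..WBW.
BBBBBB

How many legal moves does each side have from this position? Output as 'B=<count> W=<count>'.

Answer: B=4 W=3

Derivation:
-- B to move --
(2,4): no bracket -> illegal
(2,5): no bracket -> illegal
(3,1): flips 1 -> legal
(3,4): flips 1 -> legal
(4,1): flips 1 -> legal
(4,5): flips 1 -> legal
B mobility = 4
-- W to move --
(1,0): no bracket -> illegal
(1,1): flips 2 -> legal
(1,2): flips 2 -> legal
(1,3): no bracket -> illegal
(1,4): no bracket -> illegal
(2,0): no bracket -> illegal
(2,4): flips 1 -> legal
(3,0): no bracket -> illegal
(3,1): no bracket -> illegal
(3,4): no bracket -> illegal
(4,0): no bracket -> illegal
(4,1): no bracket -> illegal
(4,5): no bracket -> illegal
W mobility = 3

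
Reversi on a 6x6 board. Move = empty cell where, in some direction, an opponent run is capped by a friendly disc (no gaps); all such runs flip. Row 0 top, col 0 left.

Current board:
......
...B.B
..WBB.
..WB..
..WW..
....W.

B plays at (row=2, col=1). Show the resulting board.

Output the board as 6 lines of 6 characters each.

Answer: ......
...B.B
.BBBB.
..WB..
..WW..
....W.

Derivation:
Place B at (2,1); scan 8 dirs for brackets.
Dir NW: first cell '.' (not opp) -> no flip
Dir N: first cell '.' (not opp) -> no flip
Dir NE: first cell '.' (not opp) -> no flip
Dir W: first cell '.' (not opp) -> no flip
Dir E: opp run (2,2) capped by B -> flip
Dir SW: first cell '.' (not opp) -> no flip
Dir S: first cell '.' (not opp) -> no flip
Dir SE: opp run (3,2) (4,3) (5,4), next=edge -> no flip
All flips: (2,2)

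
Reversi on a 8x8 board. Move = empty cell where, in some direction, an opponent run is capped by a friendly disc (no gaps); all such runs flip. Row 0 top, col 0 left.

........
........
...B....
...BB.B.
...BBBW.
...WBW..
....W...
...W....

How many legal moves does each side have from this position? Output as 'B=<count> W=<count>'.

Answer: B=8 W=6

Derivation:
-- B to move --
(3,5): no bracket -> illegal
(3,7): no bracket -> illegal
(4,2): no bracket -> illegal
(4,7): flips 1 -> legal
(5,2): flips 1 -> legal
(5,6): flips 2 -> legal
(5,7): no bracket -> illegal
(6,2): flips 1 -> legal
(6,3): flips 1 -> legal
(6,5): flips 1 -> legal
(6,6): flips 1 -> legal
(7,2): no bracket -> illegal
(7,4): flips 1 -> legal
(7,5): no bracket -> illegal
B mobility = 8
-- W to move --
(1,2): no bracket -> illegal
(1,3): flips 3 -> legal
(1,4): no bracket -> illegal
(2,2): flips 2 -> legal
(2,4): flips 3 -> legal
(2,5): no bracket -> illegal
(2,6): flips 1 -> legal
(2,7): no bracket -> illegal
(3,2): no bracket -> illegal
(3,5): flips 2 -> legal
(3,7): no bracket -> illegal
(4,2): flips 3 -> legal
(4,7): no bracket -> illegal
(5,2): no bracket -> illegal
(5,6): no bracket -> illegal
(6,3): no bracket -> illegal
(6,5): no bracket -> illegal
W mobility = 6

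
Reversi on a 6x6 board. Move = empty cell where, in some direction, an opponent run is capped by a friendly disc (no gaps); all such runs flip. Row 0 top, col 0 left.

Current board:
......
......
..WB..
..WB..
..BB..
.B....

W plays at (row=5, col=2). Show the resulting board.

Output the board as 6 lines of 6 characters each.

Place W at (5,2); scan 8 dirs for brackets.
Dir NW: first cell '.' (not opp) -> no flip
Dir N: opp run (4,2) capped by W -> flip
Dir NE: opp run (4,3), next='.' -> no flip
Dir W: opp run (5,1), next='.' -> no flip
Dir E: first cell '.' (not opp) -> no flip
Dir SW: edge -> no flip
Dir S: edge -> no flip
Dir SE: edge -> no flip
All flips: (4,2)

Answer: ......
......
..WB..
..WB..
..WB..
.BW...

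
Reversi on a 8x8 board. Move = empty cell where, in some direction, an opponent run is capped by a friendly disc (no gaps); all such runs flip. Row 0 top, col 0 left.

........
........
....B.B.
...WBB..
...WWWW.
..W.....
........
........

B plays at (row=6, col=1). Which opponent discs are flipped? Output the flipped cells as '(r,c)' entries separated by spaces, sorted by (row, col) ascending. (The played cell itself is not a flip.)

Answer: (4,3) (5,2)

Derivation:
Dir NW: first cell '.' (not opp) -> no flip
Dir N: first cell '.' (not opp) -> no flip
Dir NE: opp run (5,2) (4,3) capped by B -> flip
Dir W: first cell '.' (not opp) -> no flip
Dir E: first cell '.' (not opp) -> no flip
Dir SW: first cell '.' (not opp) -> no flip
Dir S: first cell '.' (not opp) -> no flip
Dir SE: first cell '.' (not opp) -> no flip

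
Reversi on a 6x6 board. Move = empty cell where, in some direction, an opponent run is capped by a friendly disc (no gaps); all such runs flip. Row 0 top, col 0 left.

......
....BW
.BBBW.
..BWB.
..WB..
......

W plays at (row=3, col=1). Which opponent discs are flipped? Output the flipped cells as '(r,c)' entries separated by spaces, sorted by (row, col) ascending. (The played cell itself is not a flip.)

Answer: (3,2)

Derivation:
Dir NW: first cell '.' (not opp) -> no flip
Dir N: opp run (2,1), next='.' -> no flip
Dir NE: opp run (2,2), next='.' -> no flip
Dir W: first cell '.' (not opp) -> no flip
Dir E: opp run (3,2) capped by W -> flip
Dir SW: first cell '.' (not opp) -> no flip
Dir S: first cell '.' (not opp) -> no flip
Dir SE: first cell 'W' (not opp) -> no flip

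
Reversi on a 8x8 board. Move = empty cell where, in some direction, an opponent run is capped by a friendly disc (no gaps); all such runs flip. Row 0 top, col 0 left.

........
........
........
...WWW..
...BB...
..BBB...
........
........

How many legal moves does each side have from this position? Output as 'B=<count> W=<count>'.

-- B to move --
(2,2): flips 1 -> legal
(2,3): flips 1 -> legal
(2,4): flips 1 -> legal
(2,5): flips 1 -> legal
(2,6): flips 1 -> legal
(3,2): no bracket -> illegal
(3,6): no bracket -> illegal
(4,2): no bracket -> illegal
(4,5): no bracket -> illegal
(4,6): no bracket -> illegal
B mobility = 5
-- W to move --
(3,2): no bracket -> illegal
(4,1): no bracket -> illegal
(4,2): no bracket -> illegal
(4,5): no bracket -> illegal
(5,1): no bracket -> illegal
(5,5): flips 1 -> legal
(6,1): flips 2 -> legal
(6,2): flips 2 -> legal
(6,3): flips 2 -> legal
(6,4): flips 2 -> legal
(6,5): no bracket -> illegal
W mobility = 5

Answer: B=5 W=5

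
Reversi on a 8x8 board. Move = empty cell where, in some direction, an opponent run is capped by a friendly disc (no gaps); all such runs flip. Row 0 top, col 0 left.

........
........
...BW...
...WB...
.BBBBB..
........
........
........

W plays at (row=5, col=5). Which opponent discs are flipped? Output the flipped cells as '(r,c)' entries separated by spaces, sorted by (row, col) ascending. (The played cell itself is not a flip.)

Dir NW: opp run (4,4) capped by W -> flip
Dir N: opp run (4,5), next='.' -> no flip
Dir NE: first cell '.' (not opp) -> no flip
Dir W: first cell '.' (not opp) -> no flip
Dir E: first cell '.' (not opp) -> no flip
Dir SW: first cell '.' (not opp) -> no flip
Dir S: first cell '.' (not opp) -> no flip
Dir SE: first cell '.' (not opp) -> no flip

Answer: (4,4)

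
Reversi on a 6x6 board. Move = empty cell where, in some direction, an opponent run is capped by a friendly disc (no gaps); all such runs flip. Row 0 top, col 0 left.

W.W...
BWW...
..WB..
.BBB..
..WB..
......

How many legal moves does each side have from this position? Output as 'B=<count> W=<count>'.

-- B to move --
(0,1): flips 1 -> legal
(0,3): no bracket -> illegal
(1,3): flips 3 -> legal
(2,0): no bracket -> illegal
(2,1): flips 1 -> legal
(4,1): flips 1 -> legal
(5,1): flips 1 -> legal
(5,2): flips 1 -> legal
(5,3): flips 1 -> legal
B mobility = 7
-- W to move --
(0,1): no bracket -> illegal
(1,3): no bracket -> illegal
(1,4): no bracket -> illegal
(2,0): flips 2 -> legal
(2,1): no bracket -> illegal
(2,4): flips 2 -> legal
(3,0): no bracket -> illegal
(3,4): flips 1 -> legal
(4,0): flips 1 -> legal
(4,1): no bracket -> illegal
(4,4): flips 2 -> legal
(5,2): no bracket -> illegal
(5,3): no bracket -> illegal
(5,4): no bracket -> illegal
W mobility = 5

Answer: B=7 W=5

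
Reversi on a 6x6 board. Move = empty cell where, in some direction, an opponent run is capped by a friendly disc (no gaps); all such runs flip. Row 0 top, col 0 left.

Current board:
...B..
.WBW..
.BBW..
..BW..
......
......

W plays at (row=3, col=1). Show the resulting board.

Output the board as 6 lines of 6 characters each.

Place W at (3,1); scan 8 dirs for brackets.
Dir NW: first cell '.' (not opp) -> no flip
Dir N: opp run (2,1) capped by W -> flip
Dir NE: opp run (2,2) capped by W -> flip
Dir W: first cell '.' (not opp) -> no flip
Dir E: opp run (3,2) capped by W -> flip
Dir SW: first cell '.' (not opp) -> no flip
Dir S: first cell '.' (not opp) -> no flip
Dir SE: first cell '.' (not opp) -> no flip
All flips: (2,1) (2,2) (3,2)

Answer: ...B..
.WBW..
.WWW..
.WWW..
......
......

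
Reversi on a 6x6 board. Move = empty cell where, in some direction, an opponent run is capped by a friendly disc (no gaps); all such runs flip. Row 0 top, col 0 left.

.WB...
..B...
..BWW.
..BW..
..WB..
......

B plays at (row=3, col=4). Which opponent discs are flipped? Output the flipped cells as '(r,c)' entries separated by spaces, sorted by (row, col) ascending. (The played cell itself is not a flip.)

Answer: (2,3) (3,3)

Derivation:
Dir NW: opp run (2,3) capped by B -> flip
Dir N: opp run (2,4), next='.' -> no flip
Dir NE: first cell '.' (not opp) -> no flip
Dir W: opp run (3,3) capped by B -> flip
Dir E: first cell '.' (not opp) -> no flip
Dir SW: first cell 'B' (not opp) -> no flip
Dir S: first cell '.' (not opp) -> no flip
Dir SE: first cell '.' (not opp) -> no flip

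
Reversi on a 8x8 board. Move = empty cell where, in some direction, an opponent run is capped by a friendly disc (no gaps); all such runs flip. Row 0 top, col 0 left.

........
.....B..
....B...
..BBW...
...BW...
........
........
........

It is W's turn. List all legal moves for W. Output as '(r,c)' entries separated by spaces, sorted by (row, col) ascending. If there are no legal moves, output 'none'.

(0,4): no bracket -> illegal
(0,5): no bracket -> illegal
(0,6): no bracket -> illegal
(1,3): no bracket -> illegal
(1,4): flips 1 -> legal
(1,6): no bracket -> illegal
(2,1): no bracket -> illegal
(2,2): flips 1 -> legal
(2,3): no bracket -> illegal
(2,5): no bracket -> illegal
(2,6): no bracket -> illegal
(3,1): flips 2 -> legal
(3,5): no bracket -> illegal
(4,1): no bracket -> illegal
(4,2): flips 1 -> legal
(5,2): flips 1 -> legal
(5,3): no bracket -> illegal
(5,4): no bracket -> illegal

Answer: (1,4) (2,2) (3,1) (4,2) (5,2)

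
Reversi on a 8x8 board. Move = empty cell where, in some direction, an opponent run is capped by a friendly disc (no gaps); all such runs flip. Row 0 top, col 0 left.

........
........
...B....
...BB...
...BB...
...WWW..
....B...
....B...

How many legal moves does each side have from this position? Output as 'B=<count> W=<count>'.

-- B to move --
(4,2): flips 1 -> legal
(4,5): no bracket -> illegal
(4,6): flips 1 -> legal
(5,2): no bracket -> illegal
(5,6): no bracket -> illegal
(6,2): flips 1 -> legal
(6,3): flips 1 -> legal
(6,5): flips 1 -> legal
(6,6): flips 1 -> legal
B mobility = 6
-- W to move --
(1,2): no bracket -> illegal
(1,3): flips 3 -> legal
(1,4): no bracket -> illegal
(2,2): flips 2 -> legal
(2,4): flips 2 -> legal
(2,5): no bracket -> illegal
(3,2): flips 1 -> legal
(3,5): flips 1 -> legal
(4,2): no bracket -> illegal
(4,5): no bracket -> illegal
(5,2): no bracket -> illegal
(6,3): no bracket -> illegal
(6,5): no bracket -> illegal
(7,3): flips 1 -> legal
(7,5): flips 1 -> legal
W mobility = 7

Answer: B=6 W=7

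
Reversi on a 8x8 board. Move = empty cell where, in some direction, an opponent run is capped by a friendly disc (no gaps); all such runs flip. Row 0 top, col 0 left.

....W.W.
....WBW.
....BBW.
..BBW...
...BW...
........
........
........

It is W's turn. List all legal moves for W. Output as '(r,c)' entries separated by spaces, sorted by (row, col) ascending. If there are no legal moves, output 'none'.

Answer: (2,2) (2,3) (3,1) (3,6) (4,2) (5,2)

Derivation:
(0,5): no bracket -> illegal
(1,3): no bracket -> illegal
(2,1): no bracket -> illegal
(2,2): flips 1 -> legal
(2,3): flips 2 -> legal
(3,1): flips 2 -> legal
(3,5): no bracket -> illegal
(3,6): flips 1 -> legal
(4,1): no bracket -> illegal
(4,2): flips 4 -> legal
(5,2): flips 1 -> legal
(5,3): no bracket -> illegal
(5,4): no bracket -> illegal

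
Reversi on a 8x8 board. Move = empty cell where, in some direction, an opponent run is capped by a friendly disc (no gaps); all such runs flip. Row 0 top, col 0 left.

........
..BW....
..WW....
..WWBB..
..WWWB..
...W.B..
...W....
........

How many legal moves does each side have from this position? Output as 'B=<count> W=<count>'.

-- B to move --
(0,2): no bracket -> illegal
(0,3): no bracket -> illegal
(0,4): no bracket -> illegal
(1,1): flips 3 -> legal
(1,4): flips 1 -> legal
(2,1): no bracket -> illegal
(2,4): no bracket -> illegal
(3,1): flips 2 -> legal
(4,1): flips 3 -> legal
(5,1): no bracket -> illegal
(5,2): flips 4 -> legal
(5,4): flips 1 -> legal
(6,2): flips 2 -> legal
(6,4): no bracket -> illegal
(7,2): no bracket -> illegal
(7,3): no bracket -> illegal
(7,4): no bracket -> illegal
B mobility = 7
-- W to move --
(0,1): flips 1 -> legal
(0,2): flips 1 -> legal
(0,3): no bracket -> illegal
(1,1): flips 1 -> legal
(2,1): no bracket -> illegal
(2,4): flips 1 -> legal
(2,5): flips 1 -> legal
(2,6): flips 1 -> legal
(3,6): flips 2 -> legal
(4,6): flips 1 -> legal
(5,4): no bracket -> illegal
(5,6): flips 2 -> legal
(6,4): no bracket -> illegal
(6,5): no bracket -> illegal
(6,6): flips 1 -> legal
W mobility = 10

Answer: B=7 W=10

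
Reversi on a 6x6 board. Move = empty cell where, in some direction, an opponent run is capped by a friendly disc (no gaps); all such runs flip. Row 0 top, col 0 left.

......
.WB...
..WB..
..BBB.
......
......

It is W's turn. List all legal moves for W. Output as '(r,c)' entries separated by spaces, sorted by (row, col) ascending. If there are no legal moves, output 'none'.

Answer: (0,2) (1,3) (2,4) (4,2) (4,4)

Derivation:
(0,1): no bracket -> illegal
(0,2): flips 1 -> legal
(0,3): no bracket -> illegal
(1,3): flips 1 -> legal
(1,4): no bracket -> illegal
(2,1): no bracket -> illegal
(2,4): flips 1 -> legal
(2,5): no bracket -> illegal
(3,1): no bracket -> illegal
(3,5): no bracket -> illegal
(4,1): no bracket -> illegal
(4,2): flips 1 -> legal
(4,3): no bracket -> illegal
(4,4): flips 1 -> legal
(4,5): no bracket -> illegal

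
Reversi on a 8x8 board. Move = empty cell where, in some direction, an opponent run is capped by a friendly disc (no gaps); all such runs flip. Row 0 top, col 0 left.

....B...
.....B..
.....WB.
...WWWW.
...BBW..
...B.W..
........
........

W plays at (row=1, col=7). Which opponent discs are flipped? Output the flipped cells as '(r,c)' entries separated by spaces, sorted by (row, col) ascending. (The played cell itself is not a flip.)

Answer: (2,6)

Derivation:
Dir NW: first cell '.' (not opp) -> no flip
Dir N: first cell '.' (not opp) -> no flip
Dir NE: edge -> no flip
Dir W: first cell '.' (not opp) -> no flip
Dir E: edge -> no flip
Dir SW: opp run (2,6) capped by W -> flip
Dir S: first cell '.' (not opp) -> no flip
Dir SE: edge -> no flip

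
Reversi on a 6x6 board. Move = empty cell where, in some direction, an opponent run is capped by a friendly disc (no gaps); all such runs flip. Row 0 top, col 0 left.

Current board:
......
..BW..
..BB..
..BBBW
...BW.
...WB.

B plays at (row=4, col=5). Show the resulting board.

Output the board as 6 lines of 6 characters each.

Place B at (4,5); scan 8 dirs for brackets.
Dir NW: first cell 'B' (not opp) -> no flip
Dir N: opp run (3,5), next='.' -> no flip
Dir NE: edge -> no flip
Dir W: opp run (4,4) capped by B -> flip
Dir E: edge -> no flip
Dir SW: first cell 'B' (not opp) -> no flip
Dir S: first cell '.' (not opp) -> no flip
Dir SE: edge -> no flip
All flips: (4,4)

Answer: ......
..BW..
..BB..
..BBBW
...BBB
...WB.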